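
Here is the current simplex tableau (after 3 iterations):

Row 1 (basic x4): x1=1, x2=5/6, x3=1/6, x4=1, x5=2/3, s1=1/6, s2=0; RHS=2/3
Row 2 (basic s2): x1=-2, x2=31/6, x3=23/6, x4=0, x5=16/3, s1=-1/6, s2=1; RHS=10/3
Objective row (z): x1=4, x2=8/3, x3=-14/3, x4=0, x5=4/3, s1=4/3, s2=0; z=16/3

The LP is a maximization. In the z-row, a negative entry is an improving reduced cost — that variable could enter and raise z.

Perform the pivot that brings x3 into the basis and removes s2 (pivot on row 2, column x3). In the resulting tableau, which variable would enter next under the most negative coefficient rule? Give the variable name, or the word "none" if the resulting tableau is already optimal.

Pivot element 23/6. New z-row = old z-row − (-14/3)·(row 2/(23/6)).
Updated z-row coefficients: x1: 36/23, x2: 206/23, x3: 0, x4: 0, x5: 180/23, s1: 26/23, s2: 28/23.
No coefficient is strictly negative; the tableau after this pivot is optimal.

none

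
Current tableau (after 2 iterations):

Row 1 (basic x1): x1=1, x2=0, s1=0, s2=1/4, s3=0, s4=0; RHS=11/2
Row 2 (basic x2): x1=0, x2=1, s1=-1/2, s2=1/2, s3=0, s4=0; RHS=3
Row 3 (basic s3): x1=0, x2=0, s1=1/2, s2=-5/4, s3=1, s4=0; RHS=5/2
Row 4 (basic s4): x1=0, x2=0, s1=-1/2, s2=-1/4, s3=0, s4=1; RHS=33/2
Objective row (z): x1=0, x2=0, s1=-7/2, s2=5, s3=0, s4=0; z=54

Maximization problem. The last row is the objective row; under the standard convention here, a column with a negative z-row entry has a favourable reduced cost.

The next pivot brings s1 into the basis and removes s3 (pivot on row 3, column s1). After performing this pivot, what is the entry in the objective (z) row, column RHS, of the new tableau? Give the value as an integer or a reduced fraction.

Pivot element is row 3, column s1: 1/2.
Normalize row 3: new (row 3, RHS) = (5/2)/(1/2) = 5.
z-row ← z-row − (-7/2)·(new row 3): 54 − (-7/2)·5 = 143/2.

143/2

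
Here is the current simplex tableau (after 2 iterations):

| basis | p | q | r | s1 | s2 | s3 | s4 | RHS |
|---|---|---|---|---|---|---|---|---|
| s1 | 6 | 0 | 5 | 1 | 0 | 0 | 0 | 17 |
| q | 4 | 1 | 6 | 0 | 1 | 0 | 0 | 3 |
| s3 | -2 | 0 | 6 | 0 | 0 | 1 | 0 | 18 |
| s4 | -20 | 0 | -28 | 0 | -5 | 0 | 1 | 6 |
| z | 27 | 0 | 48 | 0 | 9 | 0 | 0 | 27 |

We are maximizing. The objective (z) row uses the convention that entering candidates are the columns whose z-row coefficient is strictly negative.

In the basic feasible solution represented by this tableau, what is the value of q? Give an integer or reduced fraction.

q is basic (row 2); its value is the RHS of that row: 3.

3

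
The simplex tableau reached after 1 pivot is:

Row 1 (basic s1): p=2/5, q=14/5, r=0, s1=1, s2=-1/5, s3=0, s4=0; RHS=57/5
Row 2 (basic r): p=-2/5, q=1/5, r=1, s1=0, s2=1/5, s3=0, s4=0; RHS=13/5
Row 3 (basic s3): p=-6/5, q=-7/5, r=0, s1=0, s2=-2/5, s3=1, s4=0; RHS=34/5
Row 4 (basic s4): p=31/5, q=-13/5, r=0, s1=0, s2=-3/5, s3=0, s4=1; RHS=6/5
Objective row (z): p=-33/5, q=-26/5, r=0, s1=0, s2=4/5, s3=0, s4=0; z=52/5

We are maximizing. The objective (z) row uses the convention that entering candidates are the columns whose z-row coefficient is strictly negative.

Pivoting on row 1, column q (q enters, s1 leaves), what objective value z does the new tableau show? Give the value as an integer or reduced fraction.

Minimum ratio for q: (57/5)/(14/5) = 57/14.
z changes by −(z-row coeff of q)·ratio = −(-26/5)·(57/14) = 741/35.
New z = 52/5 + (741/35) = 221/7.

221/7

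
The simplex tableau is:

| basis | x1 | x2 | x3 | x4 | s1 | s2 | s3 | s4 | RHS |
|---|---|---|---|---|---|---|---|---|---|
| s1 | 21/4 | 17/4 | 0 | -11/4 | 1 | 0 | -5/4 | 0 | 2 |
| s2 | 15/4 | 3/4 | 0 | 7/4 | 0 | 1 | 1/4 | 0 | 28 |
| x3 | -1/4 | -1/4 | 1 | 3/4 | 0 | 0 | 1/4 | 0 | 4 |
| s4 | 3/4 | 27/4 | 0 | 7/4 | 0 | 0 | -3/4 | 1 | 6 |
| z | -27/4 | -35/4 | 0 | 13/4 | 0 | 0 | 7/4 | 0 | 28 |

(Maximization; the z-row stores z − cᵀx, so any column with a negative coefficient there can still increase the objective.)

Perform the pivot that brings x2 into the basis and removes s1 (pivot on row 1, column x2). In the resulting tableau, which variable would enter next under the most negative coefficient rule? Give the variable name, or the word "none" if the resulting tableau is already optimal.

Pivot element 17/4. New z-row = old z-row − (-35/4)·(row 1/(17/4)).
Updated z-row coefficients: x1: 69/17, x2: 0, x3: 0, x4: -41/17, s1: 35/17, s2: 0, s3: -14/17, s4: 0.
The most negative is -41/17 in column x4, so x4 would enter next.

x4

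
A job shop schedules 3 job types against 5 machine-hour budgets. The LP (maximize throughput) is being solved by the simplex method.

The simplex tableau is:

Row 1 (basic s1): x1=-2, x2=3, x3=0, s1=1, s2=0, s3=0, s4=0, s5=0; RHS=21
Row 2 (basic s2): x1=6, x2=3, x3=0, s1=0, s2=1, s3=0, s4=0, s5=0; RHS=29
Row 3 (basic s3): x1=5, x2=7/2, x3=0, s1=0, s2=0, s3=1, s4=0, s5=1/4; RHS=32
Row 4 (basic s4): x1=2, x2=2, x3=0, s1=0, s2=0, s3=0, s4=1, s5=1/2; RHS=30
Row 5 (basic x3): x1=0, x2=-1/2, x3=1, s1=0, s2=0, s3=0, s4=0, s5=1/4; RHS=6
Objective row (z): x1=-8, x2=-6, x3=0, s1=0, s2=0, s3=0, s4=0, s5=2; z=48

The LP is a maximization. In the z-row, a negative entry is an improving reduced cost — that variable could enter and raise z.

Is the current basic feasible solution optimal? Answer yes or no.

Column x1 has objective-row coefficient -8, which is negative; an improving pivot exists, so not yet optimal.

no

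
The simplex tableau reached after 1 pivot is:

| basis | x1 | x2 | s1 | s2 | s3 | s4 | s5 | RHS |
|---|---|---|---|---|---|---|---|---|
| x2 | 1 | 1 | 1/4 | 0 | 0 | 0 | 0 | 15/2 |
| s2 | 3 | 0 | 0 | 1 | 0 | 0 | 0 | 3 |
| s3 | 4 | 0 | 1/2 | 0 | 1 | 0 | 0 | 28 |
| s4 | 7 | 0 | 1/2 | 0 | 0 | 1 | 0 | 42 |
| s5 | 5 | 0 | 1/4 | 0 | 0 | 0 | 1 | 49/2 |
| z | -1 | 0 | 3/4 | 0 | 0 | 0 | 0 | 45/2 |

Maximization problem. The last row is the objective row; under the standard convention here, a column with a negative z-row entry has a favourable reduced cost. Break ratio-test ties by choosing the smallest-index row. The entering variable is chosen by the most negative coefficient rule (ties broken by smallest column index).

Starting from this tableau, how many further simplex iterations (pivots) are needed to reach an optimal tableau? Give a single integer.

pivot: x1 in, s2 out → z = 47/2
No improving column remains; optimal.

1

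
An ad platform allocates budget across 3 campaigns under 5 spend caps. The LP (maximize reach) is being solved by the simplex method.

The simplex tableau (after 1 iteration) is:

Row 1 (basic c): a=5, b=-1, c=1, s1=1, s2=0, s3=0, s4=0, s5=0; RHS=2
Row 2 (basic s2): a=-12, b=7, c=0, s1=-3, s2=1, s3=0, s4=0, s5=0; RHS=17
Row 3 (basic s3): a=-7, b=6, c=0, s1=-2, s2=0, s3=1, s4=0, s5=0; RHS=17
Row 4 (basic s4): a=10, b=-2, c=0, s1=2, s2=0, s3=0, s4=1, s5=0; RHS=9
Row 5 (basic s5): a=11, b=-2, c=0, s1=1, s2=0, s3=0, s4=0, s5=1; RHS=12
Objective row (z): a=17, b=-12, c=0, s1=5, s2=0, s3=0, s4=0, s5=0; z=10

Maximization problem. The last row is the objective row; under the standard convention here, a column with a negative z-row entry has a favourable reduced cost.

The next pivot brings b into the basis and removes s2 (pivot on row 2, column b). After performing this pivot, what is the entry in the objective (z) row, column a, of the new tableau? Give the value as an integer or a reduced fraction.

Pivot element is row 2, column b: 7.
Normalize row 2: new (row 2, a) = (-12)/7 = -12/7.
z-row ← z-row − (-12)·(new row 2): 17 − (-12)·(-12/7) = -25/7.

-25/7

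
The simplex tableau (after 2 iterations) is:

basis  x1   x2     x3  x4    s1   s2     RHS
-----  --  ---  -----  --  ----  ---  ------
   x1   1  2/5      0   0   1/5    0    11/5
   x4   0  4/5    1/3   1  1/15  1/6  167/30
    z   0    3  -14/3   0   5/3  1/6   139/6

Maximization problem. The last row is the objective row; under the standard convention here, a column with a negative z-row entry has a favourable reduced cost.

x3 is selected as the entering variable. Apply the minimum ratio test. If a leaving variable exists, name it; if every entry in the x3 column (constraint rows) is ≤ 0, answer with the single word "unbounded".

x4

Ratios: row 1 (x1): entry 0 ≤ 0, skip; row 2 (x4): (167/30)/(1/3) = 167/10.
Minimum ratio is in the x4 row, so x4 leaves.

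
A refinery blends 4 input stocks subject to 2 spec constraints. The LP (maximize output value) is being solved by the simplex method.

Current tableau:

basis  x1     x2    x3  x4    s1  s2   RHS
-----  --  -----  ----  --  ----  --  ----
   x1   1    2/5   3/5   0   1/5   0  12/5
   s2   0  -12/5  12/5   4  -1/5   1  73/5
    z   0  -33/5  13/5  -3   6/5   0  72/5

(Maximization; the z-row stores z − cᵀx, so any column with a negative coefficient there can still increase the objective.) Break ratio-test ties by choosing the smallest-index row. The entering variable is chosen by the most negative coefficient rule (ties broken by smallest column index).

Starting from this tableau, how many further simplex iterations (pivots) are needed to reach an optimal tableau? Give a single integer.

pivot: x2 in, x1 out → z = 54
pivot: x4 in, s2 out → z = 303/4
No improving column remains; optimal.

2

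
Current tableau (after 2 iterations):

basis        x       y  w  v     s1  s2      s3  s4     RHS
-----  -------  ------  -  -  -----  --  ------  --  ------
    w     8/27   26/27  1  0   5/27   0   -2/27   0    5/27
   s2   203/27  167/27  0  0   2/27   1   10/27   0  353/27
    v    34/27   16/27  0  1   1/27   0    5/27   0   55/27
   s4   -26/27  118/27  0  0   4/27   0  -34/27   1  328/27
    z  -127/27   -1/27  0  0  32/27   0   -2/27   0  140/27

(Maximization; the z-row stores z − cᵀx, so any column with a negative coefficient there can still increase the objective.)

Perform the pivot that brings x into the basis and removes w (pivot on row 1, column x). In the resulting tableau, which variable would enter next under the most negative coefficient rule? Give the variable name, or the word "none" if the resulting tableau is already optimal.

Pivot element 8/27. New z-row = old z-row − (-127/27)·(row 1/(8/27)).
Updated z-row coefficients: x: 0, y: 61/4, w: 127/8, v: 0, s1: 33/8, s2: 0, s3: -5/4, s4: 0.
The most negative is -5/4 in column s3, so s3 would enter next.

s3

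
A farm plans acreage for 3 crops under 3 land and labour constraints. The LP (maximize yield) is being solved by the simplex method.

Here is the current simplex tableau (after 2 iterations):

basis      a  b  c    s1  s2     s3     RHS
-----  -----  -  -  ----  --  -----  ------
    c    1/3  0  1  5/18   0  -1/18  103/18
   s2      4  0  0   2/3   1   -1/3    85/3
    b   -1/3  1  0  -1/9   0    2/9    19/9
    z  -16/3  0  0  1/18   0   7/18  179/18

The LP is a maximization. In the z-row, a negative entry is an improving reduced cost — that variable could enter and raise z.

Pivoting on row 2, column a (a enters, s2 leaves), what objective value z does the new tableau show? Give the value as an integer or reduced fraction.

Minimum ratio for a: (85/3)/4 = 85/12.
z changes by −(z-row coeff of a)·ratio = −(-16/3)·(85/12) = 340/9.
New z = 179/18 + (340/9) = 859/18.

859/18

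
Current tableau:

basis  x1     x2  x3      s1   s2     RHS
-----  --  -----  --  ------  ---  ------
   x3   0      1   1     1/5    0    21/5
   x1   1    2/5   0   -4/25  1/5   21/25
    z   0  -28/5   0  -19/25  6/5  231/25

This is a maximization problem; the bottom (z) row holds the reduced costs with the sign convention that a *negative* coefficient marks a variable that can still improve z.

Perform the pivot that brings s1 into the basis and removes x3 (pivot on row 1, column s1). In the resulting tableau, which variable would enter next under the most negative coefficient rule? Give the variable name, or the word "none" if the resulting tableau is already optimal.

x2

Pivot element 1/5. New z-row = old z-row − (-19/25)·(row 1/(1/5)).
Updated z-row coefficients: x1: 0, x2: -9/5, x3: 19/5, s1: 0, s2: 6/5.
The most negative is -9/5 in column x2, so x2 would enter next.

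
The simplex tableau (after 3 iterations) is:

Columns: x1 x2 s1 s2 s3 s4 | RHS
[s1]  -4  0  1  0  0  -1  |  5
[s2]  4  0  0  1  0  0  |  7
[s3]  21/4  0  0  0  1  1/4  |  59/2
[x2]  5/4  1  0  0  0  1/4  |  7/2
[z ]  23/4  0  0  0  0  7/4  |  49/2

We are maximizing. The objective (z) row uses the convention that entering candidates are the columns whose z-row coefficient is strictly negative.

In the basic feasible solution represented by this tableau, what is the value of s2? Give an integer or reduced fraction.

s2 is basic (row 2); its value is the RHS of that row: 7.

7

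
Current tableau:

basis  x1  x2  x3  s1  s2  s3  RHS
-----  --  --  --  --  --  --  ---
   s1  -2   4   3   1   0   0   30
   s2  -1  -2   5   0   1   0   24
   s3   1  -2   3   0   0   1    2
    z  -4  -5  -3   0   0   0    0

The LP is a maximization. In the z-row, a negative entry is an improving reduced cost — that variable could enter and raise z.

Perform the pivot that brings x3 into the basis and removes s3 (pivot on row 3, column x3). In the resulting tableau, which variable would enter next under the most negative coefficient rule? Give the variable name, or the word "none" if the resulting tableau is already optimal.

x2

Pivot element 3. New z-row = old z-row − (-3)·(row 3/3).
Updated z-row coefficients: x1: -3, x2: -7, x3: 0, s1: 0, s2: 0, s3: 1.
The most negative is -7 in column x2, so x2 would enter next.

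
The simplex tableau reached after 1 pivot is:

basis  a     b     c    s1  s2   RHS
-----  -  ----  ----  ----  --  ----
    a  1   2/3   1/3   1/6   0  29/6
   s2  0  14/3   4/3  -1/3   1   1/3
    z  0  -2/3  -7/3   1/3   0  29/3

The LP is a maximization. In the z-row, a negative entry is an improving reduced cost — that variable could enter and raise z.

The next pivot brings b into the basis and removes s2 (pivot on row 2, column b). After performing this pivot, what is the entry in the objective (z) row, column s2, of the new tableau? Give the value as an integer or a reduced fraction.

Pivot element is row 2, column b: 14/3.
Normalize row 2: new (row 2, s2) = 1/(14/3) = 3/14.
z-row ← z-row − (-2/3)·(new row 2): 0 − (-2/3)·(3/14) = 1/7.

1/7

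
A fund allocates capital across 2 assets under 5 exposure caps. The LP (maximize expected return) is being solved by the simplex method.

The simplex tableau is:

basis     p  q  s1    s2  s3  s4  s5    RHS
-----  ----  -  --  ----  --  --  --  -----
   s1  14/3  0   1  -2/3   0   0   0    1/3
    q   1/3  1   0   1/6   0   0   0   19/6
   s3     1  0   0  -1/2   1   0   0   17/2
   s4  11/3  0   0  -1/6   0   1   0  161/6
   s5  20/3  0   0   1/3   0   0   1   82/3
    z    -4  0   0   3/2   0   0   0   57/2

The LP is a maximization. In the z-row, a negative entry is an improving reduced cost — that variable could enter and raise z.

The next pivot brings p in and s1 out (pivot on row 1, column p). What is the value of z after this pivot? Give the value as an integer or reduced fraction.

403/14

Minimum ratio for p: (1/3)/(14/3) = 1/14.
z changes by −(z-row coeff of p)·ratio = −(-4)·(1/14) = 2/7.
New z = 57/2 + (2/7) = 403/14.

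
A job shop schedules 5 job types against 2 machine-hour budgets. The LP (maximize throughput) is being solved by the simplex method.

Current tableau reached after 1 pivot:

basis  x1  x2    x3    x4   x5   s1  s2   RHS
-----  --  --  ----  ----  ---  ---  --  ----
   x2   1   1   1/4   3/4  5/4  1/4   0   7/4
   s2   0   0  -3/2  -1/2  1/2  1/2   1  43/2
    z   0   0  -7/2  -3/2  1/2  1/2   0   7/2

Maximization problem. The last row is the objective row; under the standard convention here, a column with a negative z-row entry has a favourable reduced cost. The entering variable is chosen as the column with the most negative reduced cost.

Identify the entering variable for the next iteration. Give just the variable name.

x3

Objective-row coefficients: x1: 0, x2: 0, x3: -7/2, x4: -3/2, x5: 1/2, s1: 1/2, s2: 0.
The most negative is -7/2 in column x3, so x3 enters.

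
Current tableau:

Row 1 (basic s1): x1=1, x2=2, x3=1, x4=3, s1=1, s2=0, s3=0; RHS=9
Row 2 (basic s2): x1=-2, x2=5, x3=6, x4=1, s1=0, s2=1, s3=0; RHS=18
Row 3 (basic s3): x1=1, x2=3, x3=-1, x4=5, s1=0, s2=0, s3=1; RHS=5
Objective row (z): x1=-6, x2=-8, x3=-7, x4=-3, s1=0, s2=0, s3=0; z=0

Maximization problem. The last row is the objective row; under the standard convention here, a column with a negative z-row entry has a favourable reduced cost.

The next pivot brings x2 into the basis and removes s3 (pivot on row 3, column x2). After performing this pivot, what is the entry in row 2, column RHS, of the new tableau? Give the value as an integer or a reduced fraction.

Pivot element is row 3, column x2: 3.
Normalize row 3: new (row 3, RHS) = 5/3 = 5/3.
row 2 ← row 2 − 5·(new row 3): 18 − 5·(5/3) = 29/3.

29/3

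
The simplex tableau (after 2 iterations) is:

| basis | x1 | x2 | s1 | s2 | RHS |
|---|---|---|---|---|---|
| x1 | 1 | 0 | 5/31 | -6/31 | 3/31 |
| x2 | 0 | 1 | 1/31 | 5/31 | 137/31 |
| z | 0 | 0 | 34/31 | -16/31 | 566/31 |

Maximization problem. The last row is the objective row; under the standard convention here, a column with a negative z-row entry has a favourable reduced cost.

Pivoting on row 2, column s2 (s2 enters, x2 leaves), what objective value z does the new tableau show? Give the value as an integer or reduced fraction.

Minimum ratio for s2: (137/31)/(5/31) = 137/5.
z changes by −(z-row coeff of s2)·ratio = −(-16/31)·(137/5) = 2192/155.
New z = 566/31 + (2192/155) = 162/5.

162/5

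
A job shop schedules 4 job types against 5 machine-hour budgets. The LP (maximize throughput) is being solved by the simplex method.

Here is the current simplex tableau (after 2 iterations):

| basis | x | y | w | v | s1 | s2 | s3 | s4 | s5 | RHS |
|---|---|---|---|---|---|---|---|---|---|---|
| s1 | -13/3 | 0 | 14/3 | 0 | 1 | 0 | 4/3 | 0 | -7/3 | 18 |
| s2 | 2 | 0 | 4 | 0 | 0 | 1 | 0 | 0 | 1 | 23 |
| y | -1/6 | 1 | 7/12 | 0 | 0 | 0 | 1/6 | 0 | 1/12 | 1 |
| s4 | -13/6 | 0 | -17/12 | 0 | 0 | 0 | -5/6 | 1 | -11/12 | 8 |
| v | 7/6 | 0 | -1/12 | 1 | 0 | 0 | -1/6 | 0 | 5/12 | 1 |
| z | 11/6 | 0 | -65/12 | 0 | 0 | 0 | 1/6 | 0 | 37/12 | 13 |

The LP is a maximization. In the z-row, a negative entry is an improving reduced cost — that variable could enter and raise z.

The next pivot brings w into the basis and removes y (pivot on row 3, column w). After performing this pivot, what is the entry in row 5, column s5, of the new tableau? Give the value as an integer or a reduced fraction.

Pivot element is row 3, column w: 7/12.
Normalize row 3: new (row 3, s5) = (1/12)/(7/12) = 1/7.
row 5 ← row 5 − (-1/12)·(new row 3): 5/12 − (-1/12)·(1/7) = 3/7.

3/7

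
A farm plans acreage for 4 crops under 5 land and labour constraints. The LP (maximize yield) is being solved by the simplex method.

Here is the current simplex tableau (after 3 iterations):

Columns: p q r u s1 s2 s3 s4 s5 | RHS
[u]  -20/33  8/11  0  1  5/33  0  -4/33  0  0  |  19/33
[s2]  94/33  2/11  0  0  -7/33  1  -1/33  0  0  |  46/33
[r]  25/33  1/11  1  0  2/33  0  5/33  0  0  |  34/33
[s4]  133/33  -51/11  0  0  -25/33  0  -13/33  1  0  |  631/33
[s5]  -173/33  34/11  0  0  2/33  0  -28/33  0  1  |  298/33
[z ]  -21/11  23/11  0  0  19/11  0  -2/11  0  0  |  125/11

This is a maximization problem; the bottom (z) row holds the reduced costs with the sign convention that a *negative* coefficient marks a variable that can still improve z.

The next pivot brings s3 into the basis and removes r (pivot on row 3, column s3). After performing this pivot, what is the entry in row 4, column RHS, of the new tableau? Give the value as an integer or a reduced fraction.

Pivot element is row 3, column s3: 5/33.
Normalize row 3: new (row 3, RHS) = (34/33)/(5/33) = 34/5.
row 4 ← row 4 − (-13/33)·(new row 3): 631/33 − (-13/33)·(34/5) = 109/5.

109/5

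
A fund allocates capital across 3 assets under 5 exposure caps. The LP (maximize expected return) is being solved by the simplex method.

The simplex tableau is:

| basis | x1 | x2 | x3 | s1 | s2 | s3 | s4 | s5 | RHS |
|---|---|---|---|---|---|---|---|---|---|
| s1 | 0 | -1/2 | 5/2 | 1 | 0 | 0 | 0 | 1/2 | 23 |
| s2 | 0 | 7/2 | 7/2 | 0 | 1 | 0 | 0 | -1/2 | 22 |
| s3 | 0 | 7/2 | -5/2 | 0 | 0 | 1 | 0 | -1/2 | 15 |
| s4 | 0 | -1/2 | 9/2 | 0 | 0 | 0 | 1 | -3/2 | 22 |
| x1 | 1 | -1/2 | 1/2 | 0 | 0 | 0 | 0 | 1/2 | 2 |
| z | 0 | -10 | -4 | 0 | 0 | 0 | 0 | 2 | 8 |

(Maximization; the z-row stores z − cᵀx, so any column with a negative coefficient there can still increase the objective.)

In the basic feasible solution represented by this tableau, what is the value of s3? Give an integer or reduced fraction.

s3 is basic (row 3); its value is the RHS of that row: 15.

15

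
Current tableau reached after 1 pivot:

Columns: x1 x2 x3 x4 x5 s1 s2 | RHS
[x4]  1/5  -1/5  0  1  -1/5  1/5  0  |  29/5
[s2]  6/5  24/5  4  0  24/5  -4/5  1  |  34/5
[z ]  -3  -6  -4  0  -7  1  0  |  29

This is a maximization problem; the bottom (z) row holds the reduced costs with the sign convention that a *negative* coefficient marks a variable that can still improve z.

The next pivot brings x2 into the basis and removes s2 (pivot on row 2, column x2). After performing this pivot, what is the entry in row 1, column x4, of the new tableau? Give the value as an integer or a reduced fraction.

1

Pivot element is row 2, column x2: 24/5.
Normalize row 2: new (row 2, x4) = 0/(24/5) = 0.
row 1 ← row 1 − (-1/5)·(new row 2): 1 − (-1/5)·0 = 1.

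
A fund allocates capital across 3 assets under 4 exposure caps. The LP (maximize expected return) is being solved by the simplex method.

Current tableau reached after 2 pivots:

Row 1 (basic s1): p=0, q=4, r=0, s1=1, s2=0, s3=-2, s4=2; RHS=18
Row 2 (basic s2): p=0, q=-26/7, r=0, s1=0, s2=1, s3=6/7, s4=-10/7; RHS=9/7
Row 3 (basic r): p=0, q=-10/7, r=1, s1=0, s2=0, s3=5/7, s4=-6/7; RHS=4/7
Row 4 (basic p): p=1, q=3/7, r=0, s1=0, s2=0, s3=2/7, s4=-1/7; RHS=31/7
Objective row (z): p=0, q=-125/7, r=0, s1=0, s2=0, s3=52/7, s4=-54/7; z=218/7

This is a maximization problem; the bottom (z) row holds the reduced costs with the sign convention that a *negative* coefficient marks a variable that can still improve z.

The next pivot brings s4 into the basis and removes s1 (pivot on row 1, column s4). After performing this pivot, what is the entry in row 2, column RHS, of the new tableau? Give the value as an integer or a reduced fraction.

Pivot element is row 1, column s4: 2.
Normalize row 1: new (row 1, RHS) = 18/2 = 9.
row 2 ← row 2 − (-10/7)·(new row 1): 9/7 − (-10/7)·9 = 99/7.

99/7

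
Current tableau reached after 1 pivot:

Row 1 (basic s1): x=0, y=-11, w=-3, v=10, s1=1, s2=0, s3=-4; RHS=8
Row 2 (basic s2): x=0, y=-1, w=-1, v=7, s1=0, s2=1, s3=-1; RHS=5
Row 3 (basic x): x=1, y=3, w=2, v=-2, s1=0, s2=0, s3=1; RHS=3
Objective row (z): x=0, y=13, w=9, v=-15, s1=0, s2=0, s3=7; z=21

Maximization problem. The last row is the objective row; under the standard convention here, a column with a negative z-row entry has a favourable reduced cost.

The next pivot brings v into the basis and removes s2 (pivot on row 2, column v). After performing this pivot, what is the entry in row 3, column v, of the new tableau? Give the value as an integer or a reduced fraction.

0

Pivot element is row 2, column v: 7.
Normalize row 2: new (row 2, v) = 7/7 = 1.
row 3 ← row 3 − (-2)·(new row 2): -2 − (-2)·1 = 0.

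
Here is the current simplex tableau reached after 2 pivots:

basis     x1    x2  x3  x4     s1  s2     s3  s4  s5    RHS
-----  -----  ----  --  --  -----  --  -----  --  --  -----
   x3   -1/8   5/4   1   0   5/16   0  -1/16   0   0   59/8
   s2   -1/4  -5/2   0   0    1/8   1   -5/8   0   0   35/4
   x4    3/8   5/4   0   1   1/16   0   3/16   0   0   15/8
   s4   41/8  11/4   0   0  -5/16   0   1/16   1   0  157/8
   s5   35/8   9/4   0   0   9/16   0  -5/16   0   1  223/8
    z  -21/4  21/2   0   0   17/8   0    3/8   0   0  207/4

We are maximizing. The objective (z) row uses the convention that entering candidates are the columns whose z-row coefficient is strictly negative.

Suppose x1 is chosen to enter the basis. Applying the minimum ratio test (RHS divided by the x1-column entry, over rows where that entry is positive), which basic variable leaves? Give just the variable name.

Ratios: row 1 (x3): entry -1/8 ≤ 0, skip; row 2 (s2): entry -1/4 ≤ 0, skip; row 3 (x4): (15/8)/(3/8) = 5; row 4 (s4): (157/8)/(41/8) = 157/41; row 5 (s5): (223/8)/(35/8) = 223/35.
Minimum ratio 157/41 is in the s4 row, so s4 leaves.

s4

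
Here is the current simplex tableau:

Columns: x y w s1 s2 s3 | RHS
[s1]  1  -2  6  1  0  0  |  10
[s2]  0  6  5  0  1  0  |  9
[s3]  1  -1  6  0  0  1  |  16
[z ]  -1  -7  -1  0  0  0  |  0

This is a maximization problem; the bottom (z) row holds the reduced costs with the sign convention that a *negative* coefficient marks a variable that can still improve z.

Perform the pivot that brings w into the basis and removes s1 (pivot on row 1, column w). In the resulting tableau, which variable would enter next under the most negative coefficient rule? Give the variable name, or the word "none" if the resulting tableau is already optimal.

y

Pivot element 6. New z-row = old z-row − (-1)·(row 1/6).
Updated z-row coefficients: x: -5/6, y: -22/3, w: 0, s1: 1/6, s2: 0, s3: 0.
The most negative is -22/3 in column y, so y would enter next.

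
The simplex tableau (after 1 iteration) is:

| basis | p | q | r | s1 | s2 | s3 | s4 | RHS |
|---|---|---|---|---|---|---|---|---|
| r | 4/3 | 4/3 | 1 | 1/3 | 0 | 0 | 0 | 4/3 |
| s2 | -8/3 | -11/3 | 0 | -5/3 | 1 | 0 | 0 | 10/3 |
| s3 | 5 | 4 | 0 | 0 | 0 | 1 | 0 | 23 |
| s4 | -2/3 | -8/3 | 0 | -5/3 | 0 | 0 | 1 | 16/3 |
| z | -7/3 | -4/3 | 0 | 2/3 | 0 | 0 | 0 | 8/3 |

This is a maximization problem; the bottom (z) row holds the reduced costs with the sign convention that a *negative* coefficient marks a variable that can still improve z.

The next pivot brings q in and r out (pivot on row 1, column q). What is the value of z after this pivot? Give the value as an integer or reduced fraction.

Minimum ratio for q: (4/3)/(4/3) = 1.
z changes by −(z-row coeff of q)·ratio = −(-4/3)·1 = 4/3.
New z = 8/3 + (4/3) = 4.

4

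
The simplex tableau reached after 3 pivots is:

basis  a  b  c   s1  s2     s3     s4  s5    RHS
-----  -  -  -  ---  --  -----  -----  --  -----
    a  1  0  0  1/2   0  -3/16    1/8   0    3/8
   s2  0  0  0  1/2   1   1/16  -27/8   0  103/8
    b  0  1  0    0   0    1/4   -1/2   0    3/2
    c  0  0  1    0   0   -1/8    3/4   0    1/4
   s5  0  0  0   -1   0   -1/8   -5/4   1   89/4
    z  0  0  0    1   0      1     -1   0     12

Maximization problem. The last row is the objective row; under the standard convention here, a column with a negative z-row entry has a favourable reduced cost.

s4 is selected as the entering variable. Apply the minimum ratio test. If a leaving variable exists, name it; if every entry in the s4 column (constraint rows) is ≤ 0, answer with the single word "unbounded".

Ratios: row 1 (a): (3/8)/(1/8) = 3; row 2 (s2): entry -27/8 ≤ 0, skip; row 3 (b): entry -1/2 ≤ 0, skip; row 4 (c): (1/4)/(3/4) = 1/3; row 5 (s5): entry -5/4 ≤ 0, skip.
Minimum ratio is in the c row, so c leaves.

c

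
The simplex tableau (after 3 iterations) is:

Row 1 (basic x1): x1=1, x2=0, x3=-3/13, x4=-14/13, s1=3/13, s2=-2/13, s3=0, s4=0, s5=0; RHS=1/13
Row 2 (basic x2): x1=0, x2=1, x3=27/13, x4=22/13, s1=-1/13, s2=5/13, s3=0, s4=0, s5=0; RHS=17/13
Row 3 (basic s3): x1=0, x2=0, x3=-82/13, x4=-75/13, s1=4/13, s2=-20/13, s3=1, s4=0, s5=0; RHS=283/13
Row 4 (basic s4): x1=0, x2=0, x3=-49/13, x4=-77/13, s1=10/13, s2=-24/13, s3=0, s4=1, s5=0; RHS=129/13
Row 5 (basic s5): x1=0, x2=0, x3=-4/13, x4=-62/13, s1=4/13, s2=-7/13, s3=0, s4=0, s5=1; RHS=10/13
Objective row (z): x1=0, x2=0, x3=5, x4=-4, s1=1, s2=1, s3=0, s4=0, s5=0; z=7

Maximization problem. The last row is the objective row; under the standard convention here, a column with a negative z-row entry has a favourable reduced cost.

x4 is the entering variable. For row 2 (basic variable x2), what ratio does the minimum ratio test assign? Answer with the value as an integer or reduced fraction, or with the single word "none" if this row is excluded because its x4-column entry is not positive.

Ratio = RHS / (x4 entry) = (17/13) / (22/13) = 17/22.

17/22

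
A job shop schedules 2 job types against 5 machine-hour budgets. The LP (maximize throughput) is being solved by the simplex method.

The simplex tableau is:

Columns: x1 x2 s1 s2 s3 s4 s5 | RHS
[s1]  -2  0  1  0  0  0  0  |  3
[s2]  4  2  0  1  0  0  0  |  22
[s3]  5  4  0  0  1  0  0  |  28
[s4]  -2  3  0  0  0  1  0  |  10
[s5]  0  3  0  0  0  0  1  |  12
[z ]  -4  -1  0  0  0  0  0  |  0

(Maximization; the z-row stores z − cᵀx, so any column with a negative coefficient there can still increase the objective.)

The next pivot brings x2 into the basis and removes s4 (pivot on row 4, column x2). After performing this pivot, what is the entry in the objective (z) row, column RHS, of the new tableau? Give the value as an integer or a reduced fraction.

Pivot element is row 4, column x2: 3.
Normalize row 4: new (row 4, RHS) = 10/3 = 10/3.
z-row ← z-row − (-1)·(new row 4): 0 − (-1)·(10/3) = 10/3.

10/3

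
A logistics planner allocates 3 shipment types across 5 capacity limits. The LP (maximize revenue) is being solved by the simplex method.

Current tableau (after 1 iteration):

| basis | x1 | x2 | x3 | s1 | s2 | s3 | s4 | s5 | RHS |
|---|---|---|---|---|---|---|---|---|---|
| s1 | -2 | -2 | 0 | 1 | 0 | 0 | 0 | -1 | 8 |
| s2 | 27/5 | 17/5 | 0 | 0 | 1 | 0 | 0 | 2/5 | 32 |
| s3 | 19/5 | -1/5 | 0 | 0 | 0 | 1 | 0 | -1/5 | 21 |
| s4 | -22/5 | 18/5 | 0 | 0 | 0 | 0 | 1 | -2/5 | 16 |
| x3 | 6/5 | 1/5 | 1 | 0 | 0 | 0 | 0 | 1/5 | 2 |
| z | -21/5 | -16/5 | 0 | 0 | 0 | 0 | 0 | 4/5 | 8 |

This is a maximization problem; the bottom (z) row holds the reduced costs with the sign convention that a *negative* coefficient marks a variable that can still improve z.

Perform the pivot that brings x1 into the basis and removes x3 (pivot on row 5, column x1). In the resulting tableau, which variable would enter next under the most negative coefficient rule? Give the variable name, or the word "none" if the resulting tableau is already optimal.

x2

Pivot element 6/5. New z-row = old z-row − (-21/5)·(row 5/(6/5)).
Updated z-row coefficients: x1: 0, x2: -5/2, x3: 7/2, s1: 0, s2: 0, s3: 0, s4: 0, s5: 3/2.
The most negative is -5/2 in column x2, so x2 would enter next.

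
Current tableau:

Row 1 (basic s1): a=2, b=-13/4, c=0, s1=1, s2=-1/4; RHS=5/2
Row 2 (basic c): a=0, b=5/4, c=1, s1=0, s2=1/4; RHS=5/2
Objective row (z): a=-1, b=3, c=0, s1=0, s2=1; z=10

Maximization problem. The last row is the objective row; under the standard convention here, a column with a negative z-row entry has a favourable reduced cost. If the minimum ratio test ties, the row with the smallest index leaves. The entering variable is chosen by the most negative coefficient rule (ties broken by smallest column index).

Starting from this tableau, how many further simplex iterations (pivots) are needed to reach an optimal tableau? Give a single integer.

pivot: a in, s1 out → z = 45/4
No improving column remains; optimal.

1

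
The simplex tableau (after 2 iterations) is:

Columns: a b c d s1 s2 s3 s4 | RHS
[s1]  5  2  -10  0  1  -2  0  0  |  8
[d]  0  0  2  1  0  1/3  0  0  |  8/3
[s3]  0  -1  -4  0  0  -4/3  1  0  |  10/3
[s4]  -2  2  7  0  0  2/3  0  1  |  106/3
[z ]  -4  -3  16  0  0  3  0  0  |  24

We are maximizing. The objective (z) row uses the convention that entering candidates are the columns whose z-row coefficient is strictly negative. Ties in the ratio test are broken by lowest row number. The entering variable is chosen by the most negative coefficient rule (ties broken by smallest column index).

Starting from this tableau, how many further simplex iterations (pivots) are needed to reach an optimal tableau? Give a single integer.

2

pivot: a in, s1 out → z = 152/5
pivot: b in, a out → z = 36
No improving column remains; optimal.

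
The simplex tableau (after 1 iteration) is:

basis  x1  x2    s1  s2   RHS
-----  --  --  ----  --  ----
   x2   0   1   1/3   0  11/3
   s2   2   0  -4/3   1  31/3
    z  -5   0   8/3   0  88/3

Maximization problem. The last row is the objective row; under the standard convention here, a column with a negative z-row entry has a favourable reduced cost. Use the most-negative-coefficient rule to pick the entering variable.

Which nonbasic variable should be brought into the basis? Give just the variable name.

x1

Objective-row coefficients: x1: -5, x2: 0, s1: 8/3, s2: 0.
The most negative is -5 in column x1, so x1 enters.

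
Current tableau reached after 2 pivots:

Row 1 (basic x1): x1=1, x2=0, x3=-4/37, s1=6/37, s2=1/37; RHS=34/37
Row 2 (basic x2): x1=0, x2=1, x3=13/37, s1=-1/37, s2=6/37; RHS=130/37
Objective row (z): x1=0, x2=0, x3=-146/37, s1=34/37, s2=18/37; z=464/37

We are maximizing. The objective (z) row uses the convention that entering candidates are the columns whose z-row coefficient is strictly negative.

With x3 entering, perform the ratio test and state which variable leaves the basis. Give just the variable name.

Ratios: row 1 (x1): entry -4/37 ≤ 0, skip; row 2 (x2): (130/37)/(13/37) = 10.
Minimum ratio 10 is in the x2 row, so x2 leaves.

x2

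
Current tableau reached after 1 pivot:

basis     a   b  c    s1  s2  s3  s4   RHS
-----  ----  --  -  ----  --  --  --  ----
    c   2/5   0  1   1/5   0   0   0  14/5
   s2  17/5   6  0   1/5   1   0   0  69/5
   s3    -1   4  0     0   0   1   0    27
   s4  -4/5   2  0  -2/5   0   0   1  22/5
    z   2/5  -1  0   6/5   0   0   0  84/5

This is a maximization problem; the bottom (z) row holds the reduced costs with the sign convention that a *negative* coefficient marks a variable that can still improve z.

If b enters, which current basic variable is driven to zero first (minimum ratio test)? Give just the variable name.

Ratios: row 1 (c): entry 0 ≤ 0, skip; row 2 (s2): (69/5)/6 = 23/10; row 3 (s3): 27/4 = 27/4; row 4 (s4): (22/5)/2 = 11/5.
Minimum ratio 11/5 is in the s4 row, so s4 leaves.

s4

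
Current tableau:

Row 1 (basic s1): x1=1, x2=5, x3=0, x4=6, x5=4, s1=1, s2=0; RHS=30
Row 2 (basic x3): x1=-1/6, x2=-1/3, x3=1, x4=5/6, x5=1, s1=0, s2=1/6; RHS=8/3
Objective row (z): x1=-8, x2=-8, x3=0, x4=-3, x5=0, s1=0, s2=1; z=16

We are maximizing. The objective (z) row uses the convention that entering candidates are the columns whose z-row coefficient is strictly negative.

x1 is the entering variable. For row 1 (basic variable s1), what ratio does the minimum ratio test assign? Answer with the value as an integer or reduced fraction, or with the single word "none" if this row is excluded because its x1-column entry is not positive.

30

Ratio = RHS / (x1 entry) = 30 / 1 = 30.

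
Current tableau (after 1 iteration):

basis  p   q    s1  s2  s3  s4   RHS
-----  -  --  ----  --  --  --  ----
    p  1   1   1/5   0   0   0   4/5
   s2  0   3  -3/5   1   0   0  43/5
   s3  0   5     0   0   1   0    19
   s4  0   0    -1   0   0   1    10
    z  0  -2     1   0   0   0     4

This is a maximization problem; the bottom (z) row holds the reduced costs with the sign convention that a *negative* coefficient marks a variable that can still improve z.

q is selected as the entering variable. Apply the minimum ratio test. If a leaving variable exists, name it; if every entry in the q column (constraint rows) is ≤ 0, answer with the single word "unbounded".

p

Ratios: row 1 (p): (4/5)/1 = 4/5; row 2 (s2): (43/5)/3 = 43/15; row 3 (s3): 19/5 = 19/5; row 4 (s4): entry 0 ≤ 0, skip.
Minimum ratio is in the p row, so p leaves.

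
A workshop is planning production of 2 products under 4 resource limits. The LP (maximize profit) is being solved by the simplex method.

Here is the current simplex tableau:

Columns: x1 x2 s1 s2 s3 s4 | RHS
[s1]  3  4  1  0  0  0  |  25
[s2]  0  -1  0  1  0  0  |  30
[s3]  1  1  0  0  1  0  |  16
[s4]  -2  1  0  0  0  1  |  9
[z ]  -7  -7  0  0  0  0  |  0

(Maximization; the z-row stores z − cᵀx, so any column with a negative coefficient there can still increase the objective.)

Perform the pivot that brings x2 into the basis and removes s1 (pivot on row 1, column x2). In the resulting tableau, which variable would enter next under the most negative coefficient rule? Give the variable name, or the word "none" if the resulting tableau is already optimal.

x1

Pivot element 4. New z-row = old z-row − (-7)·(row 1/4).
Updated z-row coefficients: x1: -7/4, x2: 0, s1: 7/4, s2: 0, s3: 0, s4: 0.
The most negative is -7/4 in column x1, so x1 would enter next.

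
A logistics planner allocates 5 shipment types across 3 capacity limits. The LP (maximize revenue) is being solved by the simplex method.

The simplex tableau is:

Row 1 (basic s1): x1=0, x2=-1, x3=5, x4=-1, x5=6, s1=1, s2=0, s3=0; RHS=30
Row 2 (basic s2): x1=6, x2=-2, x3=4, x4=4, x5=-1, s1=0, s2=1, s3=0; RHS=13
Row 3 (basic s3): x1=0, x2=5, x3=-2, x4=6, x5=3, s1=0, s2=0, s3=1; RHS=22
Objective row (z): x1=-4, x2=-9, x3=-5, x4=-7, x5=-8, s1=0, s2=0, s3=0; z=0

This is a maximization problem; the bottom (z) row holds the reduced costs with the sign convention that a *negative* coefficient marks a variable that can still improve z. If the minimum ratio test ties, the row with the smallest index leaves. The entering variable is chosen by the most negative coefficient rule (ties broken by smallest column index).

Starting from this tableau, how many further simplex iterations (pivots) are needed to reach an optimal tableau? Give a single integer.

3

pivot: x2 in, s3 out → z = 198/5
pivot: x3 in, s2 out → z = 1571/16
pivot: x5 in, s1 out → z = 10018/101
No improving column remains; optimal.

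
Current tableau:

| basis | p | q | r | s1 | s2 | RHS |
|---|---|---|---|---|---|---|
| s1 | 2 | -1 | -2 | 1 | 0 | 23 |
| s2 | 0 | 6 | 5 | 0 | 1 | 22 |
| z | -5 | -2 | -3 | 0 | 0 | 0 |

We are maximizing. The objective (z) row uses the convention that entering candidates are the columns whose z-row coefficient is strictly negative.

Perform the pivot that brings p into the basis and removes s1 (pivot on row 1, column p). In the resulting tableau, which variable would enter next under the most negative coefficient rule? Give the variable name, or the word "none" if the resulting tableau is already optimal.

Pivot element 2. New z-row = old z-row − (-5)·(row 1/2).
Updated z-row coefficients: p: 0, q: -9/2, r: -8, s1: 5/2, s2: 0.
The most negative is -8 in column r, so r would enter next.

r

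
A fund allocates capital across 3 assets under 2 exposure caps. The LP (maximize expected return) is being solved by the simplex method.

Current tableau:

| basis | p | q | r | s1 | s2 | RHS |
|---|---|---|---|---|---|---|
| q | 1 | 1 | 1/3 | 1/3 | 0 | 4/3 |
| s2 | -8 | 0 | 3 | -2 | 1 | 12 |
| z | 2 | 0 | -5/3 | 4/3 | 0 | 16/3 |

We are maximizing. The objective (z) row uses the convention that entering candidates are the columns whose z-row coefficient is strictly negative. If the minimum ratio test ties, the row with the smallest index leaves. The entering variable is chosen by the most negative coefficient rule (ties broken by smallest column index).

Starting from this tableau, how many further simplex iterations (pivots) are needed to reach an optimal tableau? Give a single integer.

1

pivot: r in, q out → z = 12
No improving column remains; optimal.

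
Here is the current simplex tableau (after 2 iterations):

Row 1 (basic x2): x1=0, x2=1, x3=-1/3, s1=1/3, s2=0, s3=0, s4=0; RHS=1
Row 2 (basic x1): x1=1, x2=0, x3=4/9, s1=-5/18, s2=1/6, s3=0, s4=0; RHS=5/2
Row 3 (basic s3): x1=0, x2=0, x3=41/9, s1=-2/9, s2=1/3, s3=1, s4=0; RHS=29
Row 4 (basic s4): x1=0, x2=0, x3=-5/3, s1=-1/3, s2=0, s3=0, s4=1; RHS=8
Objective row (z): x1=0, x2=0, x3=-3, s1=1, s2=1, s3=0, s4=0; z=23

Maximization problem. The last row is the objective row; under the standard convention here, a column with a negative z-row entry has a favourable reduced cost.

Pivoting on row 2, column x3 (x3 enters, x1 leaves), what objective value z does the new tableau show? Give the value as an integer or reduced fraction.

Minimum ratio for x3: (5/2)/(4/9) = 45/8.
z changes by −(z-row coeff of x3)·ratio = −(-3)·(45/8) = 135/8.
New z = 23 + (135/8) = 319/8.

319/8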